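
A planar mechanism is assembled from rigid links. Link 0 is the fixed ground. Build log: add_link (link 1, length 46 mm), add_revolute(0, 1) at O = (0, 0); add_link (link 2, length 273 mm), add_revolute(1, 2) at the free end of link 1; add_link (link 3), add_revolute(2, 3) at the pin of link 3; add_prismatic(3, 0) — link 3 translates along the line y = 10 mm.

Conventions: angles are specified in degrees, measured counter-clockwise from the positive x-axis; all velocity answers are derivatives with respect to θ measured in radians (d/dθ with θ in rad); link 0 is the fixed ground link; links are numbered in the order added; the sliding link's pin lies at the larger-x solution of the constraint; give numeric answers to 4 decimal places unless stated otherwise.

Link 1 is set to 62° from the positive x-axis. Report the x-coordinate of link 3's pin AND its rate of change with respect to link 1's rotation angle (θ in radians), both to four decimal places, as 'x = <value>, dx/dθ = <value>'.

geometry: r = 46 mm, L = 273 mm, e = 10 mm
crank pin P = (r cos θ, r sin θ) = (21.595692, 40.615589)
h = r sin θ − e = 40.615589 − 10 = 30.615589
x = r cos θ + √(L² − h²) = 21.595692 + 271.277875 = 292.873567
dx/dθ = −r sin θ − h·r cos θ/√(L² − h²) (θ in radians; h = 30.615589) = -43.052813

x = 292.8736, dx/dθ = -43.0528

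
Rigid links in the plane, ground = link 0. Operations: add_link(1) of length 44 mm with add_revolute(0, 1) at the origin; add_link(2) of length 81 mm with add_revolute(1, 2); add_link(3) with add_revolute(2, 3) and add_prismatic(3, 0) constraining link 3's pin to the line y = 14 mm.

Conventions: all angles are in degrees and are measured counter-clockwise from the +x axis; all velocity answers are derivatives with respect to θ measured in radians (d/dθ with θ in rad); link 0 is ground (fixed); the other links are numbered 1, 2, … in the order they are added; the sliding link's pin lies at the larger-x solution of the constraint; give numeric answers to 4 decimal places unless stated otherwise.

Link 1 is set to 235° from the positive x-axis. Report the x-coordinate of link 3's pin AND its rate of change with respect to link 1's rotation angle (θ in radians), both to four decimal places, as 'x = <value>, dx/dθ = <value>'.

geometry: r = 44 mm, L = 81 mm, e = 14 mm
crank pin P = (r cos θ, r sin θ) = (-25.237363, -36.042690)
h = r sin θ − e = -36.042690 − 14 = -50.042690
x = r cos θ + √(L² − h²) = -25.237363 + 63.692458 = 38.455095
dx/dθ = −r sin θ − h·r cos θ/√(L² − h²) (θ in radians; h = -50.042690) = 16.213882

x = 38.4551, dx/dθ = 16.2139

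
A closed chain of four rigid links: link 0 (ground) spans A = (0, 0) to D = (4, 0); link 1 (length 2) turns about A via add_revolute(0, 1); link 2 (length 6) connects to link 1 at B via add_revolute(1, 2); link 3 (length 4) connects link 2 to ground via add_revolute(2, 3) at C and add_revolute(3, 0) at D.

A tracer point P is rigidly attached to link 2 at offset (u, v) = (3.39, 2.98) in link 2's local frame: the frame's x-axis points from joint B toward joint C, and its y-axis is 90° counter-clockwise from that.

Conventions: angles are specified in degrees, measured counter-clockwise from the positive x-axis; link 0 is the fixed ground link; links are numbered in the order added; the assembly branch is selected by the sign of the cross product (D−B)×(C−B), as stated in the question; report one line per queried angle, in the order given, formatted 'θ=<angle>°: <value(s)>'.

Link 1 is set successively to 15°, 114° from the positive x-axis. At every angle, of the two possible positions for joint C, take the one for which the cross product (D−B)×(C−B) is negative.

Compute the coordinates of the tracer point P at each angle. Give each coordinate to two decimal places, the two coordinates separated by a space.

A=(0,0), D=(4.00,0)
θ=15°: B = A + 2.00·(cos15°, sin15°) = (1.9319, 0.5176)
θ=15°: |BD| = 2.1319
θ=15°: circle(B,6.00) ∩ circle(D,4.00): a=5.7565, h=1.6919
θ=15°:   candidates: C₊=(7.9269,0.7612) cross=3.607; C₋=(7.1053,-2.5213) cross=-3.607
θ=15°:   branch - wants cross < 0 → take C=(7.1053,-2.5213) (cross=-3.607)
θ=15°: ex = (C−B)/|BC| = (0.8622,-0.5065); ey = (0.5065,0.8622)
θ=15°: P = B + 3.39·ex + 2.98·ey = (6.3642,1.3701)
θ=114°: B = A + 2.00·(cos114°, sin114°) = (-0.8135, 1.8271)
θ=114°: |BD| = 5.1486
θ=114°: circle(B,6.00) ∩ circle(D,4.00): a=4.5166, h=3.9498
θ=114°:   candidates: C₊=(4.8108,3.9170) cross=20.336; C₋=(2.0075,-3.4684) cross=-20.336
θ=114°:   branch - wants cross < 0 → take C=(2.0075,-3.4684) (cross=-20.336)
θ=114°: ex = (C−B)/|BC| = (0.4702,-0.8826); ey = (0.8826,0.4702)
θ=114°: P = B + 3.39·ex + 2.98·ey = (3.4105,0.2362)

θ=15°: 6.36 1.37
θ=114°: 3.41 0.24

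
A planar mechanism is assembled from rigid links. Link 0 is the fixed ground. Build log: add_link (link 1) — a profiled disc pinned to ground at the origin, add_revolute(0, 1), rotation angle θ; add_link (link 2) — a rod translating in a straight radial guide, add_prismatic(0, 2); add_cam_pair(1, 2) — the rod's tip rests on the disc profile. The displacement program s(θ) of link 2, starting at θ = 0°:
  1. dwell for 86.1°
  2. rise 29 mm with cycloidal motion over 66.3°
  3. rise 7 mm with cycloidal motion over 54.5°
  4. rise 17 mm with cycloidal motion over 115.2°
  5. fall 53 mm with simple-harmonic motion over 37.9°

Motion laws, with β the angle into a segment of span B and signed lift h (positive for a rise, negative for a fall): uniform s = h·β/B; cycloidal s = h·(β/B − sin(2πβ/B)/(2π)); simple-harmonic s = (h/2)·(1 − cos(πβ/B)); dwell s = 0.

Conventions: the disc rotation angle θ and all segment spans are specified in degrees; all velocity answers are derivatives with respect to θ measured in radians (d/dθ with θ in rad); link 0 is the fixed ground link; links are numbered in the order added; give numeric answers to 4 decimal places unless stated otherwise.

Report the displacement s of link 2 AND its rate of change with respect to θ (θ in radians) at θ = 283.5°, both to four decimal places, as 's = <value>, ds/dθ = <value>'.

seg 1 [0°–86.1°] dwell: s stays 0.0000
seg 2 [86.1°–152.4°] cycloidal, h=29: full span → s += 29 → s = 29.0000
seg 3 [152.4°–206.9°] cycloidal, h=7: full span → s += 7 → s = 36.0000
seg 4 [206.9°–322.1°] cycloidal, h=17: θ=283.5° here. β=76.6, B=115.2. 17·(0.6649 − sin(2π·0.6649)/(2π)) = 13.6321 → s = 49.6321
velocity in seg [206.9°–322.1°] (cycloidal), θ in radians: β = 76.6° = 1.3369 rad, B = 115.2° = 2.0106 rad; ds/dθ = (h/B)(1 − cos(2πβ/B)) = (17/2.0106)(1 − cos(2π·0.6649)) = 12.762281 mm/rad

s = 49.6321, ds/dθ = 12.7623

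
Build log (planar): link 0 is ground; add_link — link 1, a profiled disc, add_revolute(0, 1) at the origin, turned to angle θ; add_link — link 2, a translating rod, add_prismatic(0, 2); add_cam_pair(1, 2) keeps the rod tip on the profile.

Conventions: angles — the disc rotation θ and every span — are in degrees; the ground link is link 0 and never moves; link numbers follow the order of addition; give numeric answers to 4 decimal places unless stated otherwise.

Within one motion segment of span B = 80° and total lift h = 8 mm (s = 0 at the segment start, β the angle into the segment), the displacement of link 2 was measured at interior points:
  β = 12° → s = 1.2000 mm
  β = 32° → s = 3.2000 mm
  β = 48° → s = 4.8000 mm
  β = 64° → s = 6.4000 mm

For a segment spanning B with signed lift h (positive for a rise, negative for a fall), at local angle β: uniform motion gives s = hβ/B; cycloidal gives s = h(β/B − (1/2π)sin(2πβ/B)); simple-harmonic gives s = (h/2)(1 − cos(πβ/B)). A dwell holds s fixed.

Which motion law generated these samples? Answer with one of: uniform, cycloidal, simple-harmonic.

candidates at β/B = r: uniform s = h·r (linear in β); cycloidal s = h·(r − sin(2πr)/(2π)); simple-harmonic s = (h/2)(1 − cos(πr))
β=12°: printed 1.2000 | uniform 1.2000, cycloidal 0.1699, simple-harmonic 0.4360
β=32°: printed 3.2000 | uniform 3.2000, cycloidal 2.4516, simple-harmonic 2.7639
β=48°: printed 4.8000 | uniform 4.8000, cycloidal 5.5484, simple-harmonic 5.2361
β=64°: printed 6.4000 | uniform 6.4000, cycloidal 7.6109, simple-harmonic 7.2361
only one law matches every sample → uniform

uniform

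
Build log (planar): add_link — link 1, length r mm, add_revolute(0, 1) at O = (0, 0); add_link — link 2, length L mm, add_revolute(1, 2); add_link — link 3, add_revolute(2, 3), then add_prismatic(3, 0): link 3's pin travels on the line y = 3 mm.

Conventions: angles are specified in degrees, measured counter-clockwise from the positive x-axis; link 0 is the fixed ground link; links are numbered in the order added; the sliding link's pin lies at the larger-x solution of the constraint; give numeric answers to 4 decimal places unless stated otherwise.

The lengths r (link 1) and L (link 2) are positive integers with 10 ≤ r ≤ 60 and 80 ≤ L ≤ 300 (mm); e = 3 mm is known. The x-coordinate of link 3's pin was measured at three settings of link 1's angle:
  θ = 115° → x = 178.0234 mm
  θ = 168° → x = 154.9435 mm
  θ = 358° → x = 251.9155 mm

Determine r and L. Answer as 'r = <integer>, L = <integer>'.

constraint per measurement: (x − r cos θ)² + (r sin θ − e)² = L²
subtracting the θ₁ and θ₂ equations cancels the r² and L² terms:
r = (x₁² − x₂²) / (2[(x₁cos θ₁ + e sin θ₁) − (x₂cos θ₂ + e sin θ₂)]) = 48.9999 → r = 49
L² = (x₁ − r cos θ₁)² + (r sin θ₁ − e)² = 41208.9986 → L = 203.0000 → L = 203
check at θ₃=358°: x = 251.9155 (printed 251.9155) ✓

r = 49, L = 203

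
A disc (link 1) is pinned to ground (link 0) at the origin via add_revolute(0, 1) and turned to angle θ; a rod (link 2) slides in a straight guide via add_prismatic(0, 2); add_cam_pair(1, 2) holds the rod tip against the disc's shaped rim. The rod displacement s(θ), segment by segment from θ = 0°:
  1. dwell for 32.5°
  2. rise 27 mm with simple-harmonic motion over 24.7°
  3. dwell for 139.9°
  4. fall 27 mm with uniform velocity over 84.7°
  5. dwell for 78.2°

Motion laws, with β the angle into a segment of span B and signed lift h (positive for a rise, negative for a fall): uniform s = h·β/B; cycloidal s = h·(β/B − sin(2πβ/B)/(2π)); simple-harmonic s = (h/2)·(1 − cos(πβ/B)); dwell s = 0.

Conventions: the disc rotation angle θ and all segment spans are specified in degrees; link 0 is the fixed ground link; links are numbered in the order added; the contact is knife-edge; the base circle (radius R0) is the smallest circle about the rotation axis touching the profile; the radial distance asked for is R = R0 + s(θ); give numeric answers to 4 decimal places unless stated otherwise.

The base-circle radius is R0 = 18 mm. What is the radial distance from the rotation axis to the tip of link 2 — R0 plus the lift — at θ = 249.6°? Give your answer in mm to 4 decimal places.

segment 1 (0° to 32.5°, dwell): s unchanged at 0.0000
segment 2 (32.5° to 57.2°, simple-harmonic, h = 27) is passed completely: s = 0.0000 + (27) = 27.0000
segment 3 (57.2° to 197.1°, dwell): s unchanged at 27.0000
θ = 249.6° falls in segment 4 (197.1° to 281.8°, uniform, h = -27): β = 249.6 − 197.1 = 52.5°, B = 84.7°; Δs = -27·52.5/84.7 = -16.7355; s = 27.0000 − 16.7355 = 10.2645
R = R0 + s = 18 + 10.2645 = 28.2645

28.2645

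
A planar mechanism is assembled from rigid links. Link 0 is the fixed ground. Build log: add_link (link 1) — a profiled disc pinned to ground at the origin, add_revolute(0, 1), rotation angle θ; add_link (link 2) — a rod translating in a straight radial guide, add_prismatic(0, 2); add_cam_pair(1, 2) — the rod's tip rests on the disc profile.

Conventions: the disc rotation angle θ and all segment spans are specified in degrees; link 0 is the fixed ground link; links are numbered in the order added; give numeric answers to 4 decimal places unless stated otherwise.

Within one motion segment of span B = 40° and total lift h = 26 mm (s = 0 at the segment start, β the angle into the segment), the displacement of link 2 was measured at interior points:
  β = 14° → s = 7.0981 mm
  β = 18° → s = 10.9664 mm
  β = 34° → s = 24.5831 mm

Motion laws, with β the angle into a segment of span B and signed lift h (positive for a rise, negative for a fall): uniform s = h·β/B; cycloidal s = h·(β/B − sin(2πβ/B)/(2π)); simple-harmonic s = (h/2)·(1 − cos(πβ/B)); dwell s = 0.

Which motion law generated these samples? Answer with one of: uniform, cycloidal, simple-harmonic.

candidates at β/B = r: uniform s = h·r (linear in β); cycloidal s = h·(r − sin(2πr)/(2π)); simple-harmonic s = (h/2)(1 − cos(πr))
β=14°: printed 7.0981 | uniform 9.1000, cycloidal 5.7523, simple-harmonic 7.0981
β=18°: printed 10.9664 | uniform 11.7000, cycloidal 10.4213, simple-harmonic 10.9664
β=34°: printed 24.5831 | uniform 22.1000, cycloidal 25.4477, simple-harmonic 24.5831
only one law matches every sample → simple-harmonic

simple-harmonic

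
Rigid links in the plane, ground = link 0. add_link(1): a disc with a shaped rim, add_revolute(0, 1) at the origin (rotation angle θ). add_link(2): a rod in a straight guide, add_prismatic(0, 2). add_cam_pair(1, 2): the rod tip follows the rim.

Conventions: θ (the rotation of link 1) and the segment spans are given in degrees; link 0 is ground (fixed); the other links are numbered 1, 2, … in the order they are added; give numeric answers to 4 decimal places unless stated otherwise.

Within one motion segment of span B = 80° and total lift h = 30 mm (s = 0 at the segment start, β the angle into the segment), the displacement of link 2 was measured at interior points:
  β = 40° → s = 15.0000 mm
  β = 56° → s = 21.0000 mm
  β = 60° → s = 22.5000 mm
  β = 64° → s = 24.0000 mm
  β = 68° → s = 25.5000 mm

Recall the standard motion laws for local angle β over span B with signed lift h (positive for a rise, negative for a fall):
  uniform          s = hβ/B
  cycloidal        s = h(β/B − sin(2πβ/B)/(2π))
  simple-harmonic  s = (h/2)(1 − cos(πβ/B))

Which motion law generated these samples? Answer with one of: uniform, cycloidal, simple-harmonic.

candidates at β/B = r: uniform s = h·r (linear in β); cycloidal s = h·(r − sin(2πr)/(2π)); simple-harmonic s = (h/2)(1 − cos(πr))
β=40°: printed 15.0000 | uniform 15.0000, cycloidal 15.0000, simple-harmonic 15.0000
β=56°: printed 21.0000 | uniform 21.0000, cycloidal 25.5410, simple-harmonic 23.8168
β=60°: printed 22.5000 | uniform 22.5000, cycloidal 27.2746, simple-harmonic 25.6066
β=64°: printed 24.0000 | uniform 24.0000, cycloidal 28.5410, simple-harmonic 27.1353
β=68°: printed 25.5000 | uniform 25.5000, cycloidal 29.3628, simple-harmonic 28.3651
only one law matches every sample → uniform

uniform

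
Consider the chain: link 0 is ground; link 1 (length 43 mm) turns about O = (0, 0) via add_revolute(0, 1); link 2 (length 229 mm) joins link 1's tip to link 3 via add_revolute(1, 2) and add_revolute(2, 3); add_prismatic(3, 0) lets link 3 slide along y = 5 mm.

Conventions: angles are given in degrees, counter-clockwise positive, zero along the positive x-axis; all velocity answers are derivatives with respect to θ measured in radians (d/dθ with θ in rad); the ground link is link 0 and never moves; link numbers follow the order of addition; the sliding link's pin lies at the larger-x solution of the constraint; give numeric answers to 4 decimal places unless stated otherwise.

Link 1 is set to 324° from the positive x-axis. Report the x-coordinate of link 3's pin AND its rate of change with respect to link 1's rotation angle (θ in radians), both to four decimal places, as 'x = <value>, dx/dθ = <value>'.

geometry: r = 43 mm, L = 229 mm, e = 5 mm
crank pin P = (r cos θ, r sin θ) = (34.787731, -25.274766)
h = r sin θ − e = -25.274766 − 5 = -30.274766
x = r cos θ + √(L² − h²) = 34.787731 + 226.989953 = 261.777683
dx/dθ = −r sin θ − h·r cos θ/√(L² − h²) (θ in radians; h = -30.274766) = 29.914577

x = 261.7777, dx/dθ = 29.9146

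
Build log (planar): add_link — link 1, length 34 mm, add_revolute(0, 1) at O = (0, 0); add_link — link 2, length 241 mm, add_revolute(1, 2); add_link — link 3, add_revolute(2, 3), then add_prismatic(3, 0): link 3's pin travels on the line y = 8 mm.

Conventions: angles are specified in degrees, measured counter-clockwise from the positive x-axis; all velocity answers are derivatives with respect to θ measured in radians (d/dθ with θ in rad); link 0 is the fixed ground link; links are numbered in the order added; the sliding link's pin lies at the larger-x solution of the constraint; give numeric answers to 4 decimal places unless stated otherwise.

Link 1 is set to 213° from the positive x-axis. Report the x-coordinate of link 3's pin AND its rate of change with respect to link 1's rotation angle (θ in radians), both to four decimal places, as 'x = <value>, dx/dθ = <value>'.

geometry: r = 34 mm, L = 241 mm, e = 8 mm
crank pin P = (r cos θ, r sin θ) = (-28.514799, -18.517727)
h = r sin θ − e = -18.517727 − 8 = -26.517727
x = r cos θ + √(L² − h²) = -28.514799 + 239.536657 = 211.021858
dx/dθ = −r sin θ − h·r cos θ/√(L² − h²) (θ in radians; h = -26.517727) = 15.361018

x = 211.0219, dx/dθ = 15.3610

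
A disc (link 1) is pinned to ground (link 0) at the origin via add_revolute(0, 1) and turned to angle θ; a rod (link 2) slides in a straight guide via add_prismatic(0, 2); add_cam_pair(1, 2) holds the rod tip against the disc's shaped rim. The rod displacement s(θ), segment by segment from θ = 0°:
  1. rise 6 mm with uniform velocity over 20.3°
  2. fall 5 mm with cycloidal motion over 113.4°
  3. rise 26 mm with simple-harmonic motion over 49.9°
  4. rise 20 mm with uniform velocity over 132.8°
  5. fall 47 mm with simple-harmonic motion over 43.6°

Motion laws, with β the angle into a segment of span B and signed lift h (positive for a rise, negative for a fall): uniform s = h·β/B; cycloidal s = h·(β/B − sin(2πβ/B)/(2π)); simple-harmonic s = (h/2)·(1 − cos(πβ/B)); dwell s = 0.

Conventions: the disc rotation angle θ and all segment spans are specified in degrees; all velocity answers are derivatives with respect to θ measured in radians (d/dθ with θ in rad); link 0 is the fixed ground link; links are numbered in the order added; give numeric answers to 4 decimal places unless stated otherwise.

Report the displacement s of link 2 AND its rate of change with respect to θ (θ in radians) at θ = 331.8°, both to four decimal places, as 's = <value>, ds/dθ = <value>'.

segment 1 (0° to 20.3°, uniform, h = 6) is passed completely: s = 0.0000 + (6) = 6.0000
segment 2 (20.3° to 133.7°, cycloidal, h = -5) is passed completely: s = 6.0000 + (-5) = 1.0000
segment 3 (133.7° to 183.6°, simple-harmonic, h = 26) is passed completely: s = 1.0000 + (26) = 27.0000
segment 4 (183.6° to 316.4°, uniform, h = 20) is passed completely: s = 27.0000 + (20) = 47.0000
θ = 331.8° falls in segment 5 (316.4° to 360°, simple-harmonic, h = -47): β = 331.8 − 316.4 = 15.4°, B = 43.6°; Δs = -47/2·(1 − cos(π·0.3532)) = -13.0430; s = 47.0000 − 13.0430 = 33.9570
velocity in seg [316.4°–360°] (simple-harmonic), θ in radians: β = 15.4° = 0.2688 rad, B = 43.6° = 0.7610 rad; ds/dθ = (πh/(2B)) sin(πβ/B) = (π·(-47)/(2·0.7610)) sin(π·0.3532) = -86.883892 mm/rad

s = 33.9570, ds/dθ = -86.8839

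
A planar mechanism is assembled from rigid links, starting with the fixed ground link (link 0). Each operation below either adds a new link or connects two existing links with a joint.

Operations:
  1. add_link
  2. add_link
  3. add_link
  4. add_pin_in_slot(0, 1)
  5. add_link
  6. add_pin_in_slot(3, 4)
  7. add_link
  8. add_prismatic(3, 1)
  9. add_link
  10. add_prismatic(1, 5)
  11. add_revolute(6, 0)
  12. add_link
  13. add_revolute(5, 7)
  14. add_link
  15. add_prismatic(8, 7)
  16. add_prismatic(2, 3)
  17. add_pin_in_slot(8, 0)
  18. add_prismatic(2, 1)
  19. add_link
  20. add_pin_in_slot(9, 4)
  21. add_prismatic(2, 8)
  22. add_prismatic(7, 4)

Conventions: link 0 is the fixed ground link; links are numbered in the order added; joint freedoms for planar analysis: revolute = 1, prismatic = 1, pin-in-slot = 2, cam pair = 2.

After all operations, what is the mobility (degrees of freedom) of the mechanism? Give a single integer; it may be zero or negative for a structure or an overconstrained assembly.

(L,J1,J2)=(1,0,0); link0 fixed
link1: (2,0,0)
link2: (3,0,0)
link3: (4,0,0)
PS 0-1 [J2]: (4,0,1)
link4: (5,0,1)
PS 3-4 [J2]: (5,0,2)
link5: (6,0,2)
P 3-1 [J1]: (6,1,2)
link6: (7,1,2)
P 1-5 [J1]: (7,2,2)
R 6-0 [J1]: (7,3,2)
link7: (8,3,2)
R 5-7 [J1]: (8,4,2)
link8: (9,4,2)
P 8-7 [J1]: (9,5,2)
P 2-3 [J1]: (9,6,2)
PS 8-0 [J2]: (9,6,3)
P 2-1 [J1]: (9,7,3)
link9: (10,7,3)
PS 9-4 [J2]: (10,7,4)
P 2-8 [J1]: (10,8,4)
P 7-4 [J1]: (10,9,4)
Grübler: 3·9 − 2·9 − 4 = 5

M = 5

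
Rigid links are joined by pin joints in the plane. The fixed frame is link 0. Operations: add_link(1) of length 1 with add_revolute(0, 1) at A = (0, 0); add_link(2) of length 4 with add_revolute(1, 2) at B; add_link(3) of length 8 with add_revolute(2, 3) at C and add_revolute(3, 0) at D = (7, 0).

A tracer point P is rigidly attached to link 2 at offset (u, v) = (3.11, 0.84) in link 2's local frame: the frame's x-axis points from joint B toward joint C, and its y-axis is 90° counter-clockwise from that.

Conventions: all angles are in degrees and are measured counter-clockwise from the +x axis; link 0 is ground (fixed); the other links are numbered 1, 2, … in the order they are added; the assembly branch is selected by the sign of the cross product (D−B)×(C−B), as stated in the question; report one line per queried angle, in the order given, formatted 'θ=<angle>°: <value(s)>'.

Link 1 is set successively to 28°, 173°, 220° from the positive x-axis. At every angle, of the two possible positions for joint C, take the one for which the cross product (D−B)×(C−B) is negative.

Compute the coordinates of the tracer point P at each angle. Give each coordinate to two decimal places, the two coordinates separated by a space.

A=(0,0), D=(7.00,0)
θ=28°: B = A + 1.00·(cos28°, sin28°) = (0.8829, 0.4695)
θ=28°: |BD| = 6.1350
θ=28°: circle(B,4.00) ∩ circle(D,8.00): a=-0.8444, h=3.9099
θ=28°:   candidates: C₊=(0.3402,4.4325) cross=23.987; C₋=(-0.2582,-3.3643) cross=-23.987
θ=28°:   branch - wants cross < 0 → take C=(-0.2582,-3.3643) (cross=-23.987)
θ=28°: ex = (C−B)/|BC| = (-0.2853,-0.9584); ey = (0.9584,-0.2853)
θ=28°: P = B + 3.11·ex + 0.84·ey = (0.8008,-2.7509)
θ=173°: B = A + 1.00·(cos173°, sin173°) = (-0.9925, 0.1219)
θ=173°: |BD| = 7.9935
θ=173°: circle(B,4.00) ∩ circle(D,8.00): a=0.9943, h=3.8745
θ=173°:   candidates: C₊=(0.0607,3.9807) cross=30.970; C₋=(-0.0574,-3.7673) cross=-30.970
θ=173°:   branch - wants cross < 0 → take C=(-0.0574,-3.7673) (cross=-30.970)
θ=173°: ex = (C−B)/|BC| = (0.2338,-0.9723); ey = (0.9723,0.2338)
θ=173°: P = B + 3.11·ex + 0.84·ey = (0.5512,-2.7056)
θ=220°: B = A + 1.00·(cos220°, sin220°) = (-0.7660, -0.6428)
θ=220°: |BD| = 7.7926
θ=220°: circle(B,4.00) ∩ circle(D,8.00): a=0.8165, h=3.9158
θ=220°:   candidates: C₊=(-0.2754,3.3270) cross=30.514; C₋=(0.3706,-4.4779) cross=-30.514
θ=220°:   branch - wants cross < 0 → take C=(0.3706,-4.4779) (cross=-30.514)
θ=220°: ex = (C−B)/|BC| = (0.2842,-0.9588); ey = (0.9588,0.2842)
θ=220°: P = B + 3.11·ex + 0.84·ey = (0.9231,-3.3859)

θ=28°: 0.80 -2.75
θ=173°: 0.55 -2.71
θ=220°: 0.92 -3.39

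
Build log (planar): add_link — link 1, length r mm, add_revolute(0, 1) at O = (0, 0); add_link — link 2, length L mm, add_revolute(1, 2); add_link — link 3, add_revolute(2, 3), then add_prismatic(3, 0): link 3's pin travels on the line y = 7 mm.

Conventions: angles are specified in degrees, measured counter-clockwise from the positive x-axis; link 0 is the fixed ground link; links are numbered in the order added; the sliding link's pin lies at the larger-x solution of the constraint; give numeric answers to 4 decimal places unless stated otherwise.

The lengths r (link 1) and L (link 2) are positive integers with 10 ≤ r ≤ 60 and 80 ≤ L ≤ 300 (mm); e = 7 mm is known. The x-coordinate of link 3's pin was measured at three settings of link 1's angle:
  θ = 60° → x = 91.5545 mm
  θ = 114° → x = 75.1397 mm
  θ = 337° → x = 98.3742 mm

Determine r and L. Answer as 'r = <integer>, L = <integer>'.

constraint per measurement: (x − r cos θ)² + (r sin θ − e)² = L²
subtracting the θ₁ and θ₂ equations cancels the r² and L² terms:
r = (x₁² − x₂²) / (2[(x₁cos θ₁ + e sin θ₁) − (x₂cos θ₂ + e sin θ₂)]) = 18.0001 → r = 18
L² = (x₁ − r cos θ₁)² + (r sin θ₁ − e)² = 6889.0071 → L = 83.0000 → L = 83
check at θ₃=337°: x = 98.3742 (printed 98.3742) ✓

r = 18, L = 83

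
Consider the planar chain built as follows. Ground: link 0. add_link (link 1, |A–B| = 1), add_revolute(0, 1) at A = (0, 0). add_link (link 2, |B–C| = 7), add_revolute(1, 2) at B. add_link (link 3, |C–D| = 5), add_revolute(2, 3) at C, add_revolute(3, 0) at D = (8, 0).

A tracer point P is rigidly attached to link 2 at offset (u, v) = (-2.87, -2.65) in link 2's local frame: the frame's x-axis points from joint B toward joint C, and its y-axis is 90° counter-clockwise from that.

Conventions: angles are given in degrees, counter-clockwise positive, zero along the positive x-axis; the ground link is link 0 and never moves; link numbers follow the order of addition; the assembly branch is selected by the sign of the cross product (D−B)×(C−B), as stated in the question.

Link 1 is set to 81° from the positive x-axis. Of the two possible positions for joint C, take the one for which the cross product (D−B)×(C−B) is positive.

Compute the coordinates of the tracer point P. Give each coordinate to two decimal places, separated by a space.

A=(0,0), D=(8.00,0)
B = A + 1.00·(cos81°, sin81°) = (0.1564, 0.9877)
|BD| = 7.9055
circle(B,7.00) ∩ circle(D,5.00): a=5.4707, h=4.3671
  candidates: C₊=(6.1299,4.6371) cross=34.524; C₋=(5.0386,-4.0287) cross=-34.524
  branch + wants cross > 0 → take C=(6.1299,4.6371) (cross=34.524)
ex = (C−B)/|BC| = (0.8533,0.5213); ey = (-0.5213,0.8533)
P = B + -2.87·ex + -2.65·ey = (-0.9111,-2.7699)

-0.91 -2.77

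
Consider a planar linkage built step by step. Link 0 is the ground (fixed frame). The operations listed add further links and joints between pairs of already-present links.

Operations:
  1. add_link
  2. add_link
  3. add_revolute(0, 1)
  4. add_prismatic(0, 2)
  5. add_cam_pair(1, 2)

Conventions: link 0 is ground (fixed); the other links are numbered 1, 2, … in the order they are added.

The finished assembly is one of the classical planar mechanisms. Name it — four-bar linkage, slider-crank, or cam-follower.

links: 3 (incl. ground); joints: 1 revolute, 1 prismatic, 1 higher (cam) pair, forming one closed loop
3 links, revolute + prismatic + higher pair in one loop → cam-follower

cam-follower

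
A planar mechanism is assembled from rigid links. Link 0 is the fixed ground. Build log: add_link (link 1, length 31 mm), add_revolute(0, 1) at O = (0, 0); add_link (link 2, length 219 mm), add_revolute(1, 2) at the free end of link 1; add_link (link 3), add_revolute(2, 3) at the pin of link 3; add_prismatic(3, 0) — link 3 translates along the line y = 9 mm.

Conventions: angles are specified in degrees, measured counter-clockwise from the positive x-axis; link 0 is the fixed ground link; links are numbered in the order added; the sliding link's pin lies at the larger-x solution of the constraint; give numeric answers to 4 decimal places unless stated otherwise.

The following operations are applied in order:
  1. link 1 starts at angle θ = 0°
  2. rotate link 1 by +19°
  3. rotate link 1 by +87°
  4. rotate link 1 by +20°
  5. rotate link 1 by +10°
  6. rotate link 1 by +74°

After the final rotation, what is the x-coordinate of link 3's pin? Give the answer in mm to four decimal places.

geometry: r = 31 mm, L = 219 mm, e = 9 mm; θ starts at 0°
rotate link 1 by +19°: θ ← 0° +19° = 19°
rotate link 1 by +87°: θ ← 19° +87° = 106°
rotate link 1 by +20°: θ ← 106° +20° = 126°
rotate link 1 by +10°: θ ← 126° +10° = 136°
rotate link 1 by +74°: θ ← 136° +74° = 210°
crank pin P = (r cos θ, r sin θ) = (-26.846788, -15.500000)
h = r sin θ − e = -15.500000 − 9 = -24.500000
x = r cos θ + √(L² − h²) = -26.846788 + 217.625251 = 190.778464

190.7785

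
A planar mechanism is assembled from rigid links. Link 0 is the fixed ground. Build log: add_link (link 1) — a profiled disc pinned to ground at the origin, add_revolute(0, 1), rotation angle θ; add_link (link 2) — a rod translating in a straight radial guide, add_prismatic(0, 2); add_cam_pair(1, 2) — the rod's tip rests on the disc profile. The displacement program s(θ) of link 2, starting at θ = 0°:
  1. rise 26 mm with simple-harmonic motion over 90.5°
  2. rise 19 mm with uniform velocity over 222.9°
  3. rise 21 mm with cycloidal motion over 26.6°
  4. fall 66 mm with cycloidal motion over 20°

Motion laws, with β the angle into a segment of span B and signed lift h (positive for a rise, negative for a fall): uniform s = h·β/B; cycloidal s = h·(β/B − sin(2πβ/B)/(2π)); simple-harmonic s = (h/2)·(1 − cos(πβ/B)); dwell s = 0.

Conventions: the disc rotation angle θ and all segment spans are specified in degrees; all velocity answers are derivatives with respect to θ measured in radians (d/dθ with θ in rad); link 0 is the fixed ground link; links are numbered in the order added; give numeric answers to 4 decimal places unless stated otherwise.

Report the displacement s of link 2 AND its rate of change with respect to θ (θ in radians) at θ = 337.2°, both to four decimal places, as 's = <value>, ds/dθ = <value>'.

seg 1 [0°–90.5°] simple-harmonic, h=26: full span → s += 26 → s = 26.0000
seg 2 [90.5°–313.4°] uniform, h=19: full span → s += 19 → s = 45.0000
seg 3 [313.4°–340°] cycloidal, h=21: θ=337.2° here. β=23.8, B=26.6. 21·(0.8947 − sin(2π·0.8947)/(2π)) = 20.8423 → s = 65.8423
velocity in seg [313.4°–340°] (cycloidal), θ in radians: β = 23.8° = 0.4154 rad, B = 26.6° = 0.4643 rad; ds/dθ = (h/B)(1 − cos(2πβ/B)) = (21/0.4643)(1 − cos(2π·0.8947)) = 9.537915 mm/rad

s = 65.8423, ds/dθ = 9.5379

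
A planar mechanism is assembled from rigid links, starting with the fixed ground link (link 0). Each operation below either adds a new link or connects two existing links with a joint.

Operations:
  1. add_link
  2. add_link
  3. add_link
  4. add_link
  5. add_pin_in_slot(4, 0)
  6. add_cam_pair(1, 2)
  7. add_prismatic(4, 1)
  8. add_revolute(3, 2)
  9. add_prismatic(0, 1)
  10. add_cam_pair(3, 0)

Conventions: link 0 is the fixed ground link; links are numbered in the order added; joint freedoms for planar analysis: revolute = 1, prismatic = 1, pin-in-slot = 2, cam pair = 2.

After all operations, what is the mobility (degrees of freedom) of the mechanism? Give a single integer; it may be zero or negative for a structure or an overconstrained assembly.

link 0 = ground. State L|J1|J2 = 1|0|0
+link1  2|0|0
+link2  3|0|0
+link3  4|0|0
+link4  5|0|0
PS(4,0) f=2→J2  5|0|1
C(1,2) f=2→J2  5|0|2
P(4,1) f=1→J1  5|1|2
R(3,2) f=1→J1  5|2|2
P(0,1) f=1→J1  5|3|2
C(3,0) f=2→J2  5|3|3
M = 3(5−1)−2·3−3 = 12−6−3 = 3

M = 3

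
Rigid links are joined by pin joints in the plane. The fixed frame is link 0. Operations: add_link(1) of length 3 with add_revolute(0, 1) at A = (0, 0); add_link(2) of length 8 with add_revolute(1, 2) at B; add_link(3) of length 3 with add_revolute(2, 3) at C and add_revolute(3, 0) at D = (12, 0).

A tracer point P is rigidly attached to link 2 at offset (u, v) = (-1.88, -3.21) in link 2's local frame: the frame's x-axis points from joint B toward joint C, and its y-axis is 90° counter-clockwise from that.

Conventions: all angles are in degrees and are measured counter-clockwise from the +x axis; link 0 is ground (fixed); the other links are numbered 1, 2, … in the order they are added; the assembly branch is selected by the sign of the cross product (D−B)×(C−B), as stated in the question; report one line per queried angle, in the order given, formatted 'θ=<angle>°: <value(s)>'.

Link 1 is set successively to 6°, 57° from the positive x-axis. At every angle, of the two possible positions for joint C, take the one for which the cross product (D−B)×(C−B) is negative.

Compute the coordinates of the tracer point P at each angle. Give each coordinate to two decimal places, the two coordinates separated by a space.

A=(0,0), D=(12.00,0)
θ=6°: B = A + 3.00·(cos6°, sin6°) = (2.9836, 0.3136)
θ=6°: |BD| = 9.0219
θ=6°: circle(B,8.00) ∩ circle(D,3.00): a=7.5591, h=2.6192
θ=6°:   candidates: C₊=(10.6291,2.6685) cross=23.630; C₋=(10.4470,-2.5668) cross=-23.630
θ=6°:   branch - wants cross < 0 → take C=(10.4470,-2.5668) (cross=-23.630)
θ=6°: ex = (C−B)/|BC| = (0.9329,-0.3600); ey = (0.3600,0.9329)
θ=6°: P = B + -1.88·ex + -3.21·ey = (0.0739,-2.0043)
θ=57°: B = A + 3.00·(cos57°, sin57°) = (1.6339, 2.5160)
θ=57°: |BD| = 10.6671
θ=57°: circle(B,8.00) ∩ circle(D,3.00): a=7.9116, h=1.1863
θ=57°:   candidates: C₊=(9.6021,1.8027) cross=12.654; C₋=(9.0424,-0.5029) cross=-12.654
θ=57°:   branch - wants cross < 0 → take C=(9.0424,-0.5029) (cross=-12.654)
θ=57°: ex = (C−B)/|BC| = (0.9261,-0.3774); ey = (0.3774,0.9261)
θ=57°: P = B + -1.88·ex + -3.21·ey = (-1.3184,0.2528)

θ=6°: 0.07 -2.00
θ=57°: -1.32 0.25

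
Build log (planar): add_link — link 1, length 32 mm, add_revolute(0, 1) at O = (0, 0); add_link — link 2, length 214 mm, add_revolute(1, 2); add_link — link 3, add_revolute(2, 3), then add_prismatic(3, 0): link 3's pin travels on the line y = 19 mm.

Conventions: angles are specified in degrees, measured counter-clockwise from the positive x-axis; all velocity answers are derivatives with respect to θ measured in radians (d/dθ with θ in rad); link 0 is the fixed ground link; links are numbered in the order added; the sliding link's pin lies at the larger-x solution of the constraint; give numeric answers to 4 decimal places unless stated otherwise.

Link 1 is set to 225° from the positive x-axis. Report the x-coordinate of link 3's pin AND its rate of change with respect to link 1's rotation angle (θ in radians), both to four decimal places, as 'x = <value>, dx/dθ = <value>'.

geometry: r = 32 mm, L = 214 mm, e = 19 mm
crank pin P = (r cos θ, r sin θ) = (-22.627417, -22.627417)
h = r sin θ − e = -22.627417 − 19 = -41.627417
x = r cos θ + √(L² − h²) = -22.627417 + 209.912263 = 187.284846
dx/dθ = −r sin θ − h·r cos θ/√(L² − h²) (θ in radians; h = -41.627417) = 18.140205

x = 187.2848, dx/dθ = 18.1402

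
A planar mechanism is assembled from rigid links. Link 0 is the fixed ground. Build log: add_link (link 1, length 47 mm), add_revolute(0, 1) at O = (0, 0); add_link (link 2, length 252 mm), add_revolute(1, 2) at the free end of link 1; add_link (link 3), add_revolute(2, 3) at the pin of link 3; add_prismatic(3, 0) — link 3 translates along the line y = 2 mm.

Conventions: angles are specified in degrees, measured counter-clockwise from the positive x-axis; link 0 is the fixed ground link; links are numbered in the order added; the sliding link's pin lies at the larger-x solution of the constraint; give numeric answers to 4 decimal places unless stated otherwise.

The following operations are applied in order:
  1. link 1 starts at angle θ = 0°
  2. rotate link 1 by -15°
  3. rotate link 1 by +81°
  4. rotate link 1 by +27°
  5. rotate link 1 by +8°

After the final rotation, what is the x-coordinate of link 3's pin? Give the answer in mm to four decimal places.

geometry: r = 47 mm, L = 252 mm, e = 2 mm; θ starts at 0°
rotate link 1 by -15°: θ ← 0° -15° = -15°
rotate link 1 by +81°: θ ← -15° +81° = 66°
rotate link 1 by +27°: θ ← 66° +27° = 93°
rotate link 1 by +8°: θ ← 93° +8° = 101°
crank pin P = (r cos θ, r sin θ) = (-8.968023, 46.136478)
h = r sin θ − e = 46.136478 − 2 = 44.136478
x = r cos θ + √(L² − h²) = -8.968023 + 248.104759 = 239.136736

239.1367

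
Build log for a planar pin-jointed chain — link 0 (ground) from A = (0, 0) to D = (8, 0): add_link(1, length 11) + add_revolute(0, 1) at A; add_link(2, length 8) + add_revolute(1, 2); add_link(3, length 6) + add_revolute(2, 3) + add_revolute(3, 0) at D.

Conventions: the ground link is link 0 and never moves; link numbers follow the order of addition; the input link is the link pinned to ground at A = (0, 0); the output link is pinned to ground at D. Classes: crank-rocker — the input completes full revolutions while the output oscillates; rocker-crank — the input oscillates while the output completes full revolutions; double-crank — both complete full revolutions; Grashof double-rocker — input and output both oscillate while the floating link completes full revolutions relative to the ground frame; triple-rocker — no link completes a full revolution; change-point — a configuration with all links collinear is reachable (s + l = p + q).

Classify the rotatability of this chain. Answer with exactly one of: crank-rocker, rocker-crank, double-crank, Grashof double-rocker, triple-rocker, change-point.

lengths: ground=8, input=11, coupler=8, output=6
sorted: s=6 (shortest), l=11 (longest), p+q=16
s + l = 17 vs p + q = 16
s + l > p + q → non-Grashof → no link fully rotates → triple-rocker

triple-rocker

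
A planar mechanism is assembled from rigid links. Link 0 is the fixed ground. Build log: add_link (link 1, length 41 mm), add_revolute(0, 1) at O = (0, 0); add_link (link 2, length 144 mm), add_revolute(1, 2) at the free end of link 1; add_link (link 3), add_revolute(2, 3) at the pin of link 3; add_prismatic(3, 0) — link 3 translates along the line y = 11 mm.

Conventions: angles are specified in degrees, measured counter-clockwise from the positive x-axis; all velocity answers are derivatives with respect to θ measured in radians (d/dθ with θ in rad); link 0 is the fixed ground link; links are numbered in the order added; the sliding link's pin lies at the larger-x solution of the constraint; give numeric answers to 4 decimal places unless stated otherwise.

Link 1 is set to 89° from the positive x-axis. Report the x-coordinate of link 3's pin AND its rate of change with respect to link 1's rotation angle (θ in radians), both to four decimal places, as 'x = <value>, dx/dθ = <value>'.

geometry: r = 41 mm, L = 144 mm, e = 11 mm
crank pin P = (r cos θ, r sin θ) = (0.715549, 40.993756)
h = r sin θ − e = 40.993756 − 11 = 29.993756
x = r cos θ + √(L² − h²) = 0.715549 + 140.841665 = 141.557214
dx/dθ = −r sin θ − h·r cos θ/√(L² − h²) (θ in radians; h = 29.993756) = -41.146139

x = 141.5572, dx/dθ = -41.1461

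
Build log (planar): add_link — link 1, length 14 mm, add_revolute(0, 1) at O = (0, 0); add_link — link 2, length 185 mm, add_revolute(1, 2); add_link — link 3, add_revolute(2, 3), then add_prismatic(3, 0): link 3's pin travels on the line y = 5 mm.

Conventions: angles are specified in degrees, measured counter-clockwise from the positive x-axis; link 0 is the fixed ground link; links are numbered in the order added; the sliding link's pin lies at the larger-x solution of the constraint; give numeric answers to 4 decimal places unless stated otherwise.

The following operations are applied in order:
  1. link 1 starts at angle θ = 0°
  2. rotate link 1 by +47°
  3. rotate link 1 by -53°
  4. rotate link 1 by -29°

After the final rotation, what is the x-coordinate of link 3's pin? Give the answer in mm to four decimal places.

geometry: r = 14 mm, L = 185 mm, e = 5 mm; θ starts at 0°
rotate link 1 by +47°: θ ← 0° +47° = 47°
rotate link 1 by -53°: θ ← 47° -53° = -6°
rotate link 1 by -29°: θ ← -6° -29° = -35°
crank pin P = (r cos θ, r sin θ) = (11.468129, -8.030070)
h = r sin θ − e = -8.030070 − 5 = -13.030070
x = r cos θ + √(L² − h²) = 11.468129 + 184.540557 = 196.008686

196.0087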